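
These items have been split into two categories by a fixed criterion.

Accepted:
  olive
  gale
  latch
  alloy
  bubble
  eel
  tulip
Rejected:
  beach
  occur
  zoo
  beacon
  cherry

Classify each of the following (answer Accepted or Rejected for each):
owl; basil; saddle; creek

The simplest hypothesis consistent with all the labels is: contains 'l'.
Accepted: owl, since has 'l'.
Accepted: basil, since has 'l'.
Accepted: saddle, since has 'l'.
Rejected: creek, since no 'l'.

Accepted, Accepted, Accepted, Rejected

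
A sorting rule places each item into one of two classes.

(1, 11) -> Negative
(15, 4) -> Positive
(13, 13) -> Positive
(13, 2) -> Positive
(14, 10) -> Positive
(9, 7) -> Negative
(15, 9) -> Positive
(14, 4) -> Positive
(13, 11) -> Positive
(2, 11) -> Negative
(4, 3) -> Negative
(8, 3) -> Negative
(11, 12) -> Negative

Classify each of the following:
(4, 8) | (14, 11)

Negative, Positive

Rule: first ≥ 12. This holds for each 'Positive' example and fails for each 'Negative' one.
Negative: (4, 8), since first 4.
Positive: (14, 11), since first 14.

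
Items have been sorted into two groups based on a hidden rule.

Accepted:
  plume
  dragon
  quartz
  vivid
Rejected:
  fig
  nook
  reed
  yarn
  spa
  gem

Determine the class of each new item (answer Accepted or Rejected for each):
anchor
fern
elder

Accepted, Rejected, Accepted

The rule appears to be: length ≥ 5.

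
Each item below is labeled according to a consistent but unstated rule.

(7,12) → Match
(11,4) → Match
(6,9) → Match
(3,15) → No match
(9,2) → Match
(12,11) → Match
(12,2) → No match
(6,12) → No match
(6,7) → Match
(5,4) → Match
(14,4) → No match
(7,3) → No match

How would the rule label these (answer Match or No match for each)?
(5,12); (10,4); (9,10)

Match, No match, Match

A rule that fits every label: sum is odd — true of each 'Match' example, false of each 'No match' one.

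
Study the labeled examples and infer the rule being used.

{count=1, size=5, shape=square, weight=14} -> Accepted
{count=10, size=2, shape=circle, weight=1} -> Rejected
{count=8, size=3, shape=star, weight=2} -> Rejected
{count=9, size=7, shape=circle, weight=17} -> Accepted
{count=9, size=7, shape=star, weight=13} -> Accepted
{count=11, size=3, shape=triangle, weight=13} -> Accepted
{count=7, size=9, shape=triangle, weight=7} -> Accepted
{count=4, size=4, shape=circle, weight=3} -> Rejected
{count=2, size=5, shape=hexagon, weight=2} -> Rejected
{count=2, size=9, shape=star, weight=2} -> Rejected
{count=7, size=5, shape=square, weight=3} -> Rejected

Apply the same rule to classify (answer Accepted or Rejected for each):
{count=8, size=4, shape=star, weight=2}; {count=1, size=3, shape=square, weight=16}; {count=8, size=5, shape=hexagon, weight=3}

Rejected, Accepted, Rejected

The common property of the 'Accepted' items is: weight ≥ 7. No 'Rejected' item has it.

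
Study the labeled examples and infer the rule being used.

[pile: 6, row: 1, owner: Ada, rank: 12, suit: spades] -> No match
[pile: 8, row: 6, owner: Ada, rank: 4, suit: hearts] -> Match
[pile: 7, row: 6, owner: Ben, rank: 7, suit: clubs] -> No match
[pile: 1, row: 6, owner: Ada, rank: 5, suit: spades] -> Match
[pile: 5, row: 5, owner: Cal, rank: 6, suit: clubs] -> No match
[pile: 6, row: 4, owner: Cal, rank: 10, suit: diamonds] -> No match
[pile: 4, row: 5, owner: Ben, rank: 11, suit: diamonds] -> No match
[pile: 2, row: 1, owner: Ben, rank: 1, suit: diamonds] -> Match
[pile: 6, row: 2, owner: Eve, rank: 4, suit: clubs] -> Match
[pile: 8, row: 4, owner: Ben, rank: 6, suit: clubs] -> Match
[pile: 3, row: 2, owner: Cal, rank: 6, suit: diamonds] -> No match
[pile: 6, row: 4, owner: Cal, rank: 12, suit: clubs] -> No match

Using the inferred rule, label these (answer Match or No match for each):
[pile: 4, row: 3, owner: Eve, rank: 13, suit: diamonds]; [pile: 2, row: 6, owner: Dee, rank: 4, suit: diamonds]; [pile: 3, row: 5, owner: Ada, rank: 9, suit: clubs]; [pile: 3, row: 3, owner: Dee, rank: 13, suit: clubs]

One predicate separates the groups cleanly: pile = 8 OR rank ≤ 5.
No match: [pile: 4, row: 3, owner: Eve, rank: 13, suit: diamonds], since pile = 4, rank = 13. Match: [pile: 2, row: 6, owner: Dee, rank: 4, suit: diamonds], since pile = 2, rank = 4. No match: [pile: 3, row: 5, owner: Ada, rank: 9, suit: clubs], since pile = 3, rank = 9. No match: [pile: 3, row: 3, owner: Dee, rank: 13, suit: clubs], since pile = 3, rank = 13.

No match, Match, No match, No match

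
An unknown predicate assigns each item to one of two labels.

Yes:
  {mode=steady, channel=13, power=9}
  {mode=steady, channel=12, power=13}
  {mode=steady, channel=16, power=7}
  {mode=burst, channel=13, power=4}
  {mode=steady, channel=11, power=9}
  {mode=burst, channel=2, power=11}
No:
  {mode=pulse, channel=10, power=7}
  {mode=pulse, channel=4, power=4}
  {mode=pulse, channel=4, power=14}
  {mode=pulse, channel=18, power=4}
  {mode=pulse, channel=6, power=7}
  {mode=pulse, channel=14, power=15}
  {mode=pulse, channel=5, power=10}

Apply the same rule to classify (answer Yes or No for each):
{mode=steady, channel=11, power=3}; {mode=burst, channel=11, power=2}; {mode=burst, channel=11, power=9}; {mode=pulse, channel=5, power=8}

Yes, Yes, Yes, No

Every 'Yes' example satisfies: mode is not pulse. None of the 'No' examples do.
{mode=steady, channel=11, power=3} → mode is steady → Yes.
{mode=burst, channel=11, power=2} → mode is burst → Yes.
{mode=burst, channel=11, power=9} → mode is burst → Yes.
{mode=pulse, channel=5, power=8} → mode is pulse → No.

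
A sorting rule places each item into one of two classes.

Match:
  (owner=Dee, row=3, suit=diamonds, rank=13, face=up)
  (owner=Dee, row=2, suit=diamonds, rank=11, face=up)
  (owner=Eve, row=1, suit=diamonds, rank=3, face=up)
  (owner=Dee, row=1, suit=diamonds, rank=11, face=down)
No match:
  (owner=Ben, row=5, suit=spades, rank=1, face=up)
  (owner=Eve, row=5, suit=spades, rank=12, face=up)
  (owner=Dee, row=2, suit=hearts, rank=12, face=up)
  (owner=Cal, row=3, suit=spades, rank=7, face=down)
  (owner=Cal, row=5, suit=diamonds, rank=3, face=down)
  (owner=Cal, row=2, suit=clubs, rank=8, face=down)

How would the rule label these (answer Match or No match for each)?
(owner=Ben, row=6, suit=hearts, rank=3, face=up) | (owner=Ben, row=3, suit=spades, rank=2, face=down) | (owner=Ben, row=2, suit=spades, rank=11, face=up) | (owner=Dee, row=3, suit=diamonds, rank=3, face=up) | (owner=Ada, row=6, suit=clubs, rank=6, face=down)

No match, No match, No match, Match, No match

Rule: suit is diamonds AND row ≤ 3. This holds for each 'Match' example and fails for each 'No match' one.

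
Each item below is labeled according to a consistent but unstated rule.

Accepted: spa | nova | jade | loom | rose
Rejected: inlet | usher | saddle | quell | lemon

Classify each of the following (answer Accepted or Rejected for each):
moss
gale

Rule: length ≤ 4. This holds for each 'Accepted' example and fails for each 'Rejected' one.

Accepted, Accepted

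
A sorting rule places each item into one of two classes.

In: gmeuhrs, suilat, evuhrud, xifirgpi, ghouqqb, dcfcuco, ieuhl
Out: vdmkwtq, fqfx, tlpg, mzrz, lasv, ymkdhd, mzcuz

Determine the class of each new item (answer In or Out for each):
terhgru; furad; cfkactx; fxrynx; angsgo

In, In, Out, Out, In

The rule appears to be: has ≥ 2 vowels.
terhgru: In (2 vowels). furad: In (2 vowels). cfkactx: Out (1 vowel). fxrynx: Out (0 vowels). angsgo: In (2 vowels).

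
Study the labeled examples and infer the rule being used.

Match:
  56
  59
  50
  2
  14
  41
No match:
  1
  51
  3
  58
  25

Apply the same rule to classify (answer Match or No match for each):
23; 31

All 'Match' examples share one property — ≡ 2 (mod 3) — and every 'No match' example lacks it.

Match, No match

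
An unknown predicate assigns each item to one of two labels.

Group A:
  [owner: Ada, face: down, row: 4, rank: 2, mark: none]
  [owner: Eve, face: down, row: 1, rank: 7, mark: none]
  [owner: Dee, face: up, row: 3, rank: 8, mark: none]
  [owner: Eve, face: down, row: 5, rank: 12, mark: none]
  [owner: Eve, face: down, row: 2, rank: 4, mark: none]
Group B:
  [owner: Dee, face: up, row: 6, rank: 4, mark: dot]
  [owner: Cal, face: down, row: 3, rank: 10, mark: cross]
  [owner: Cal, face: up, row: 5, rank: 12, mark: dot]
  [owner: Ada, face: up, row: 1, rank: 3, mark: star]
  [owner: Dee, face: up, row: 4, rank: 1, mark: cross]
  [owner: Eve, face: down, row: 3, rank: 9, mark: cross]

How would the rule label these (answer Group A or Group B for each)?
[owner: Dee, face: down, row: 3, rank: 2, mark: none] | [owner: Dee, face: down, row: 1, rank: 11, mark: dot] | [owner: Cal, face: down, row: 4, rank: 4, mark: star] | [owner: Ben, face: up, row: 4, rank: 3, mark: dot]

Group A, Group B, Group B, Group B

The classifier is using: mark is none.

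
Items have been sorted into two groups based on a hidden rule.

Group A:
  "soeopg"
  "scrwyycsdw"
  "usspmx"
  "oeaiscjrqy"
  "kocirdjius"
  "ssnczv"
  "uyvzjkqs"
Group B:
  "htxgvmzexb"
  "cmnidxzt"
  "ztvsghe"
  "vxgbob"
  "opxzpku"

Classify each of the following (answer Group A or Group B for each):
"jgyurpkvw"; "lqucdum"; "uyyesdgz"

The rule appears to be: even length AND contains 's'.

Group B, Group B, Group A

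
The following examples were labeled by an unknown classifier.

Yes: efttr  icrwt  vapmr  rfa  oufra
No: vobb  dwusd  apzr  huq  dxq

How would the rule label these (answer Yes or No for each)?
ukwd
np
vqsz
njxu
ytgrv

No, No, No, No, Yes

The classifier is using: odd length AND contains 'r'.
ukwd: length 4, no 'r', doesn't qualify → No.
np: length 2, no 'r', doesn't qualify → No.
vqsz: length 4, no 'r', doesn't qualify → No.
njxu: length 4, no 'r', doesn't qualify → No.
ytgrv: length 5, has 'r', has this property → Yes.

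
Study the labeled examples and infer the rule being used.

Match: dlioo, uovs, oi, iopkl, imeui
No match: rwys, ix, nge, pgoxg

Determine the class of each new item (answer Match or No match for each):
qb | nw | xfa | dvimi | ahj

The distinguishing property — has ≥ 2 vowels — holds for all the 'Match' cases and none of the 'No match' cases.
No match: qb, since 0 vowels.
No match: nw, since 0 vowels.
No match: xfa, since 1 vowel.
Match: dvimi, since 2 vowels.
No match: ahj, since 1 vowel.

No match, No match, No match, Match, No match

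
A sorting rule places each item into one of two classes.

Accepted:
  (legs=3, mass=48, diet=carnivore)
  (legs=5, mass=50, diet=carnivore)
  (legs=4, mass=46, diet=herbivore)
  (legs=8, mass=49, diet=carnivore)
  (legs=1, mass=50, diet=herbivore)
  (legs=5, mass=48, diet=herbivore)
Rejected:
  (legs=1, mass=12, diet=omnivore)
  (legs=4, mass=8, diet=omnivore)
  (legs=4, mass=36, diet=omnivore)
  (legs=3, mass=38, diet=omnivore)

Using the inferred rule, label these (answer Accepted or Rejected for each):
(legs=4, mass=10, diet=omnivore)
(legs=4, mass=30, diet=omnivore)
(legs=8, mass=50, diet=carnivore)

Rejected, Rejected, Accepted

The rule appears to be: mass ≥ 46.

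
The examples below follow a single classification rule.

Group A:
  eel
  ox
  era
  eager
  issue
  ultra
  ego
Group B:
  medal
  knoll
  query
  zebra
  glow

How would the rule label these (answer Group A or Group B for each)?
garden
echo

The pattern is that an item is 'Group A' exactly when: starts with a vowel.
garden: Group B (starts with 'g').
echo: Group A (starts with 'e').

Group B, Group A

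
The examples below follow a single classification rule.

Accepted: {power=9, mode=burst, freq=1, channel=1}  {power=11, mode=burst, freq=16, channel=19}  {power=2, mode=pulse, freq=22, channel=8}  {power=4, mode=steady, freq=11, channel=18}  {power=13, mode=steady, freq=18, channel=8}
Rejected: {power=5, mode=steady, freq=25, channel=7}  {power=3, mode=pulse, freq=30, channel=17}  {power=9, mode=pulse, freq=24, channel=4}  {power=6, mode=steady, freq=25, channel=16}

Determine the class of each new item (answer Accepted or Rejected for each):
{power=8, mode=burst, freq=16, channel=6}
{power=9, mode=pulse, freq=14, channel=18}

Accepted, Accepted

One predicate separates the groups cleanly: freq ≤ 22.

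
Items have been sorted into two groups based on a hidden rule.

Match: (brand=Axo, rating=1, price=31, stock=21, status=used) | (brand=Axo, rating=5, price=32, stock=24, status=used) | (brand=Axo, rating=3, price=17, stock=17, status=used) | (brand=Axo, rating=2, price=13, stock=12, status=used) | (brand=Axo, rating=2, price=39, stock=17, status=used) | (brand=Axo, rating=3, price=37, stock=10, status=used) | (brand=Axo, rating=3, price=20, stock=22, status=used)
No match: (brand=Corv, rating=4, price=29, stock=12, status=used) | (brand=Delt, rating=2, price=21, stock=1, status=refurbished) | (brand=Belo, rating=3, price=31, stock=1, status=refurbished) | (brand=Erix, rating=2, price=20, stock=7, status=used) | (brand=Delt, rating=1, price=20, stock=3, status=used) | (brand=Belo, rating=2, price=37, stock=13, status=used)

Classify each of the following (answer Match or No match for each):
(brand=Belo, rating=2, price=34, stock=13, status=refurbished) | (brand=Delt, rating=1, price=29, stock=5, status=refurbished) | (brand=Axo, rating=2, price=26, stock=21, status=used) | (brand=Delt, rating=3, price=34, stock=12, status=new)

No match, No match, Match, No match

The simplest hypothesis consistent with all the labels is: brand is Axo.
(brand=Belo, rating=2, price=34, stock=13, status=refurbished): No match (brand is Belo). (brand=Delt, rating=1, price=29, stock=5, status=refurbished): No match (brand is Delt). (brand=Axo, rating=2, price=26, stock=21, status=used): Match (brand is Axo). (brand=Delt, rating=3, price=34, stock=12, status=new): No match (brand is Delt).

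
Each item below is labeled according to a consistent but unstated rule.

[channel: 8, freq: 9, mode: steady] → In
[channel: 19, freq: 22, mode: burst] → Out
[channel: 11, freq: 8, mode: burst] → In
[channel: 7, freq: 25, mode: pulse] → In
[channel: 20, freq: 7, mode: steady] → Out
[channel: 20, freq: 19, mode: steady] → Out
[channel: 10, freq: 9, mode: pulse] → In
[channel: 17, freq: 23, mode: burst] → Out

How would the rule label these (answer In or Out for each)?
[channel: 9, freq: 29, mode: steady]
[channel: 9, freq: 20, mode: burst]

The distinguishing property — channel ≤ 11 — holds for all the 'In' cases and none of the 'Out' cases.
[channel: 9, freq: 29, mode: steady] → channel = 9 → In.
[channel: 9, freq: 20, mode: burst] → channel = 9 → In.

In, In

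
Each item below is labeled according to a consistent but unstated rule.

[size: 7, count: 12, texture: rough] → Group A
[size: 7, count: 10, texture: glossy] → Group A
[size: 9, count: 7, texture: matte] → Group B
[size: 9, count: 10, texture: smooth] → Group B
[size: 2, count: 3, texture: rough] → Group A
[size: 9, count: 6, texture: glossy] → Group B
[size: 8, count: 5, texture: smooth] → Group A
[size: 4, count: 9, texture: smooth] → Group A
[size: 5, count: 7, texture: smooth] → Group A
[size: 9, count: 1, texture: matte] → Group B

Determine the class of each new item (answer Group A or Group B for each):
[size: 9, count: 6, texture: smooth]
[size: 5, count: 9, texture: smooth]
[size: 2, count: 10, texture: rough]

One predicate separates the groups cleanly: size ≤ 8.
[size: 9, count: 6, texture: smooth] → size = 9 → Group B. [size: 5, count: 9, texture: smooth] → size = 5 → Group A. [size: 2, count: 10, texture: rough] → size = 2 → Group A.

Group B, Group A, Group A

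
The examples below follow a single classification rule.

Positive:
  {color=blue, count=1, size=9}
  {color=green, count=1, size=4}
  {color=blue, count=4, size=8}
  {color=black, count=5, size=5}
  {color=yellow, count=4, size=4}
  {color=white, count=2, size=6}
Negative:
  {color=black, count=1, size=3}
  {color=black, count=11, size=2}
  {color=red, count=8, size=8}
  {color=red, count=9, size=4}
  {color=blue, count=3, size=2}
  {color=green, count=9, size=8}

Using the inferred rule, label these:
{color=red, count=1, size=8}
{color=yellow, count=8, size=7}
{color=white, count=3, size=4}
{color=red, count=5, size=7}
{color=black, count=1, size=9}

The simplest hypothesis consistent with all the labels is: count ≤ 5 AND size ≥ 4.
{color=red, count=1, size=8}: count = 1, size = 8 — fits, so Positive.
{color=yellow, count=8, size=7}: count = 8, size = 7 — lacks this property, so Negative.
{color=white, count=3, size=4}: count = 3, size = 4 — fits, so Positive.
{color=red, count=5, size=7}: count = 5, size = 7 — fits, so Positive.
{color=black, count=1, size=9}: count = 1, size = 9 — fits, so Positive.

Positive, Negative, Positive, Positive, Positive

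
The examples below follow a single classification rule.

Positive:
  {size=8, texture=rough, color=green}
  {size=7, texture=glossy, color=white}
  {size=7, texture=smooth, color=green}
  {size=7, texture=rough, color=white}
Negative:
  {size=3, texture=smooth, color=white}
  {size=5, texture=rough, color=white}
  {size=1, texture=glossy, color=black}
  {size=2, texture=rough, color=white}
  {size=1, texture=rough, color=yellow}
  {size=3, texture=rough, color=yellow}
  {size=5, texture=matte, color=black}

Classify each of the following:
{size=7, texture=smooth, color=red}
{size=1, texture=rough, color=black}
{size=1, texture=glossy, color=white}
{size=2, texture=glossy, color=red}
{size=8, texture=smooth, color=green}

The common property of the 'Positive' items is: size ≥ 7. No 'Negative' item has it.
{size=7, texture=smooth, color=red}: size = 7 — has this property, so Positive.
{size=1, texture=rough, color=black}: size = 1 — does not satisfy this, so Negative.
{size=1, texture=glossy, color=white}: size = 1 — does not satisfy this, so Negative.
{size=2, texture=glossy, color=red}: size = 2 — does not satisfy this, so Negative.
{size=8, texture=smooth, color=green}: size = 8 — has this property, so Positive.

Positive, Negative, Negative, Negative, Positive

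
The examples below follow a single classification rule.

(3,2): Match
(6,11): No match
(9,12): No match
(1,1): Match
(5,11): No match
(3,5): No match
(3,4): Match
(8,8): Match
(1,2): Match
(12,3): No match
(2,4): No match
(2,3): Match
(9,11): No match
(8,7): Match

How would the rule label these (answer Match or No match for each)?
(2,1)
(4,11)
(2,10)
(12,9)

Match, No match, No match, No match

The simplest hypothesis consistent with all the labels is: |first − second| ≤ 1.
(2,1): |2−1| = 1, passes → Match. (4,11): |4−11| = 7, lacks this property → No match. (2,10): |2−10| = 8, lacks this property → No match. (12,9): |12−9| = 3, lacks this property → No match.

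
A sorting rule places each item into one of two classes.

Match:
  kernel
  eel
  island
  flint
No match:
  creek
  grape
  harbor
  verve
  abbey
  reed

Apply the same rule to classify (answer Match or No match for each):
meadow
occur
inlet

No match, No match, Match

One predicate separates the groups cleanly: contains 'l'.
meadow: no 'l', doesn't match → No match.
occur: no 'l', doesn't match → No match.
inlet: has 'l', has this property → Match.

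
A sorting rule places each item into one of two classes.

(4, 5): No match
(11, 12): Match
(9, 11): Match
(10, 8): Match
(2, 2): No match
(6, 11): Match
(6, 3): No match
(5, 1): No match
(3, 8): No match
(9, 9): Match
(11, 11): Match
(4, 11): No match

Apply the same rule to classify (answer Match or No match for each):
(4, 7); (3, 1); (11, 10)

No match, No match, Match

The classifier is using: sum ≥ 17.
(4, 7): 4+7 = 11, fails the rule → No match.
(3, 1): 3+1 = 4, fails the rule → No match.
(11, 10): 11+10 = 21, passes → Match.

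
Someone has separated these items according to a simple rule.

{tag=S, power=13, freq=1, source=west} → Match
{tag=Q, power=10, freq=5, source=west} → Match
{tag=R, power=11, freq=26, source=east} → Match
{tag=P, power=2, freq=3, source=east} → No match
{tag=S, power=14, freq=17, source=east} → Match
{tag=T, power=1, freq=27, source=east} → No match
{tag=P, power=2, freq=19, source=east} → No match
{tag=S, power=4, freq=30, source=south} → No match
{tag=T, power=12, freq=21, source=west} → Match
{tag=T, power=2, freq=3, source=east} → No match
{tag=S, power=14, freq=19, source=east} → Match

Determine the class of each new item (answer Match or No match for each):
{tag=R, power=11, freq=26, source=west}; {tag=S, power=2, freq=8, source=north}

The simplest hypothesis consistent with all the labels is: power ≥ 10.

Match, No match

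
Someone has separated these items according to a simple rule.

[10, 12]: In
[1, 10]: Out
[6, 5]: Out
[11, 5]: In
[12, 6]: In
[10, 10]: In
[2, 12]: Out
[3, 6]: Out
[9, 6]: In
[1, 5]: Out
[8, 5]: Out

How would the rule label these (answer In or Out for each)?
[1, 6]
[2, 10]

The pattern is that an item is 'In' exactly when: sum ≥ 15.
[1, 6] → 1+6 = 7 → Out. [2, 10] → 2+10 = 12 → Out.

Out, Out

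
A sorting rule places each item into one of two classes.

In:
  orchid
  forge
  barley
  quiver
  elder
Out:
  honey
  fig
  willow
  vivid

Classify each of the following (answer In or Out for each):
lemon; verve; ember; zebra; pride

Comparing the two groups points to one rule — contains 'r'.
lemon: no 'r', does not satisfy this → Out.
verve: has 'r', has this property → In.
ember: has 'r', has this property → In.
zebra: has 'r', has this property → In.
pride: has 'r', has this property → In.

Out, In, In, In, In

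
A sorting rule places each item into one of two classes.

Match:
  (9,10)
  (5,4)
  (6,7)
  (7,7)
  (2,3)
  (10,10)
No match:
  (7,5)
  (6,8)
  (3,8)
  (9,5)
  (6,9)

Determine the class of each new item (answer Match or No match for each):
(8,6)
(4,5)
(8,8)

No match, Match, Match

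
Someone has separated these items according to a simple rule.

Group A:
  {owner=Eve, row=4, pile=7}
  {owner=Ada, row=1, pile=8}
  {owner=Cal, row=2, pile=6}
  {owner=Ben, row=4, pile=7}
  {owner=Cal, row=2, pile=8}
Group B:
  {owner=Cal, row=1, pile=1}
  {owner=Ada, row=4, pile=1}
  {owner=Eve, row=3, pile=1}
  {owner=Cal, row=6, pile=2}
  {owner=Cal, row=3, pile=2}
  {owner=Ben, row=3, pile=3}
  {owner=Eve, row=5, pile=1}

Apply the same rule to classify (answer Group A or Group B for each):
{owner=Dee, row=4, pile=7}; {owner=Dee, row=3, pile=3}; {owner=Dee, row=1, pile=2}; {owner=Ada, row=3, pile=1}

Group A, Group B, Group B, Group B

The common property of the 'Group A' items is: pile ≥ 6. No 'Group B' item has it.
{owner=Dee, row=4, pile=7}: pile = 7, satisfies this → Group A.
{owner=Dee, row=3, pile=3}: pile = 3, does not pass → Group B.
{owner=Dee, row=1, pile=2}: pile = 2, does not pass → Group B.
{owner=Ada, row=3, pile=1}: pile = 1, does not pass → Group B.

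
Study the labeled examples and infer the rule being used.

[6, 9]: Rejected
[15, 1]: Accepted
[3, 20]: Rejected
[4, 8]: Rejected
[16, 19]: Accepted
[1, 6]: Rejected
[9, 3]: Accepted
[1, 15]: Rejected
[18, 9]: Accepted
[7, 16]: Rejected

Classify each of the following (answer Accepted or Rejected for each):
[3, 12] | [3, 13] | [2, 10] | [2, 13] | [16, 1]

The rule appears to be: first ≥ 8.
[3, 12] → first 3 → Rejected.
[3, 13] → first 3 → Rejected.
[2, 10] → first 2 → Rejected.
[2, 13] → first 2 → Rejected.
[16, 1] → first 16 → Accepted.

Rejected, Rejected, Rejected, Rejected, Accepted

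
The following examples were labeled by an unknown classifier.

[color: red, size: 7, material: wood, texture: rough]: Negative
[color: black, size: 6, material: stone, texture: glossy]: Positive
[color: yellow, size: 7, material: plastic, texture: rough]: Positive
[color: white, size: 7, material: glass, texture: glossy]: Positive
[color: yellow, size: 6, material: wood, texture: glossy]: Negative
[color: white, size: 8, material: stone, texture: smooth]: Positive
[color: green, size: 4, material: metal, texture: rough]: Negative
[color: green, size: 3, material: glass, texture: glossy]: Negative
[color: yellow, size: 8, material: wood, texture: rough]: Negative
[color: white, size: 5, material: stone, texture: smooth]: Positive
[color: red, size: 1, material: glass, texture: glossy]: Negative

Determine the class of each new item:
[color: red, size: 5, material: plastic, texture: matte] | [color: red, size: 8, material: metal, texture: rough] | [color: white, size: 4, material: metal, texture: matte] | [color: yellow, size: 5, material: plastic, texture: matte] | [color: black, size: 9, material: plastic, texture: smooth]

'Positive' ⟺ material is not wood AND size ≥ 5.
[color: red, size: 5, material: plastic, texture: matte]: material is plastic, size = 5, matches → Positive.
[color: red, size: 8, material: metal, texture: rough]: material is metal, size = 8, matches → Positive.
[color: white, size: 4, material: metal, texture: matte]: material is metal, size = 4, does not fit → Negative.
[color: yellow, size: 5, material: plastic, texture: matte]: material is plastic, size = 5, matches → Positive.
[color: black, size: 9, material: plastic, texture: smooth]: material is plastic, size = 9, matches → Positive.

Positive, Positive, Negative, Positive, Positive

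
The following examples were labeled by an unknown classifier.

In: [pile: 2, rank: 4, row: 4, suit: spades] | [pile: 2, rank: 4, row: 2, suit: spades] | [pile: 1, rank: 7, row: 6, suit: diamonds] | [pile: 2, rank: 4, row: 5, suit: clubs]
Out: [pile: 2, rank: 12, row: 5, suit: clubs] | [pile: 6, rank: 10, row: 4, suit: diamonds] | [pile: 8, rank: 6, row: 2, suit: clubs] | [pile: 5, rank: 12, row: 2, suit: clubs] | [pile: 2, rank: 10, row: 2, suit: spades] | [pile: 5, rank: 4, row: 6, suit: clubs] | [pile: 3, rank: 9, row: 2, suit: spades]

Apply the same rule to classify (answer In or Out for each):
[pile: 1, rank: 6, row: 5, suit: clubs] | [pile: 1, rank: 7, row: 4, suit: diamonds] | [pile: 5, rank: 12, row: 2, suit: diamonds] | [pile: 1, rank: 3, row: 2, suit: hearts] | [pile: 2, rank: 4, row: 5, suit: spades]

In, In, Out, In, In

All 'In' examples share one property — pile ≤ 2 AND rank ≤ 7 — and every 'Out' example lacks it.
In: [pile: 1, rank: 6, row: 5, suit: clubs], since pile = 1, rank = 6.
In: [pile: 1, rank: 7, row: 4, suit: diamonds], since pile = 1, rank = 7.
Out: [pile: 5, rank: 12, row: 2, suit: diamonds], since pile = 5, rank = 12.
In: [pile: 1, rank: 3, row: 2, suit: hearts], since pile = 1, rank = 3.
In: [pile: 2, rank: 4, row: 5, suit: spades], since pile = 2, rank = 4.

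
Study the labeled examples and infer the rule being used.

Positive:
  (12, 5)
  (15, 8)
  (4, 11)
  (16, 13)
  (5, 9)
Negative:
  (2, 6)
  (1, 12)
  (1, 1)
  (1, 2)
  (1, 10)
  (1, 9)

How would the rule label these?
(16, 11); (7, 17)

Positive, Positive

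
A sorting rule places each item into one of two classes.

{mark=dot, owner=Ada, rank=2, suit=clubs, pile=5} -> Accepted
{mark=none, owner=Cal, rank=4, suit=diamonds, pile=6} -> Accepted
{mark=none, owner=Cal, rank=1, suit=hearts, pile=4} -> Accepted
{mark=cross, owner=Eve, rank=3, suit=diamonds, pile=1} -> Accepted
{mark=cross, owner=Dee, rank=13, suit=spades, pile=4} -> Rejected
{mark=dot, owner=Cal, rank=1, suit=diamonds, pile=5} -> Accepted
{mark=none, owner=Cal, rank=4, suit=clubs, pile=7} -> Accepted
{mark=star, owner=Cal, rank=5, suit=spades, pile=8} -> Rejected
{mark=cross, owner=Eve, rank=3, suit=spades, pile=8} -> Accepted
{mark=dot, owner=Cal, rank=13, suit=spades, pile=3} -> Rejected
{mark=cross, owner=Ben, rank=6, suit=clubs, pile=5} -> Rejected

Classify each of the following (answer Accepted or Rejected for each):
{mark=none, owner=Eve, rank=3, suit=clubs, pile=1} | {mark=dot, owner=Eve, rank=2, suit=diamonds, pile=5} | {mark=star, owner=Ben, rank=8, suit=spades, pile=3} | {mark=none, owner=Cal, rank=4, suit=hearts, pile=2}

The rule appears to be: rank ≤ 4.
{mark=none, owner=Eve, rank=3, suit=clubs, pile=1}: Accepted (rank = 3).
{mark=dot, owner=Eve, rank=2, suit=diamonds, pile=5}: Accepted (rank = 2).
{mark=star, owner=Ben, rank=8, suit=spades, pile=3}: Rejected (rank = 8).
{mark=none, owner=Cal, rank=4, suit=hearts, pile=2}: Accepted (rank = 4).

Accepted, Accepted, Rejected, Accepted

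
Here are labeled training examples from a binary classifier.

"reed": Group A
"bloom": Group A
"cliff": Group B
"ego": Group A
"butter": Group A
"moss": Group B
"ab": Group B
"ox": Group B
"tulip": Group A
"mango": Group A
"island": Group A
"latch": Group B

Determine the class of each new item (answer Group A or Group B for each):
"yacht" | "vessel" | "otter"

The rule appears to be: has ≥ 2 vowels.

Group B, Group A, Group A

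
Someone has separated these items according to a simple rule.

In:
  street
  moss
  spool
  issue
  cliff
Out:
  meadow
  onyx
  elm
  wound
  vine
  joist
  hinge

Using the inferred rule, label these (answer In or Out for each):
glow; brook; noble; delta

The distinguishing property — has a double letter — holds for all the 'In' cases and none of the 'Out' cases.
glow — no doubled letter, hence Out.
brook — 'oo' doubled, hence In.
noble — no doubled letter, hence Out.
delta — no doubled letter, hence Out.

Out, In, Out, Out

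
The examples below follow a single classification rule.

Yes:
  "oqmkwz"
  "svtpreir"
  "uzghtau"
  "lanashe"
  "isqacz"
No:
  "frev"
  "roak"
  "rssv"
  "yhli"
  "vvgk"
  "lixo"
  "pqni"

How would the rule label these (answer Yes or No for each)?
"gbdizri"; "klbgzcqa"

The rule appears to be: length ≥ 6.
"gbdizri": length 7 — has this property, so Yes. "klbgzcqa": length 8 — has this property, so Yes.

Yes, Yes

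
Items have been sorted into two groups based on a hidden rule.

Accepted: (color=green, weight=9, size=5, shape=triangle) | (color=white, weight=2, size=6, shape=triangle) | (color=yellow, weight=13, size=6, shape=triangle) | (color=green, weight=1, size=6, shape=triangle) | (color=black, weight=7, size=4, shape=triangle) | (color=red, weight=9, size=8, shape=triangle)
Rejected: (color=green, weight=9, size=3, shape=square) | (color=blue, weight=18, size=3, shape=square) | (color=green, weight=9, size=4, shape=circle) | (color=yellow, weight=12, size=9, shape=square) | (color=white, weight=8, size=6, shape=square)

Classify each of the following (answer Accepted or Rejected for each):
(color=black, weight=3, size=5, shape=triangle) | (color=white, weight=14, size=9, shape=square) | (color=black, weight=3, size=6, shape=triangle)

Every 'Accepted' example satisfies: shape is triangle. None of the 'Rejected' examples do.

Accepted, Rejected, Accepted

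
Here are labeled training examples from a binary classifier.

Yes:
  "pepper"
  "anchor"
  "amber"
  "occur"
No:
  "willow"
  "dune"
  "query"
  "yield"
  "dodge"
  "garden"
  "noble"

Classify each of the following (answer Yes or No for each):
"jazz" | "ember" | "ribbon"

No, Yes, No

The common property of the 'Yes' items is: ends with 'r'. No 'No' item has it.
"jazz" → ends with 'z' → No.
"ember" → ends with 'r' → Yes.
"ribbon" → ends with 'n' → No.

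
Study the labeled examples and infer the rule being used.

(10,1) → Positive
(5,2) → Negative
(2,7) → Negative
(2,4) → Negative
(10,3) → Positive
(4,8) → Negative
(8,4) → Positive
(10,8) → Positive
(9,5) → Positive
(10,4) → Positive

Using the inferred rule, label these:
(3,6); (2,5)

One predicate separates the groups cleanly: first ≥ 7.
(3,6) — first 3, hence Negative.
(2,5) — first 2, hence Negative.

Negative, Negative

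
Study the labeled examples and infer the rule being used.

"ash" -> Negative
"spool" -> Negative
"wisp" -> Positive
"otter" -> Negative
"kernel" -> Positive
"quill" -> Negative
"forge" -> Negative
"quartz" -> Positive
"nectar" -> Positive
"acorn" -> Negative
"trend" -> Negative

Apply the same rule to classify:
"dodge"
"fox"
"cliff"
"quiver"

Checking candidate rules against both groups, what survives is: even length.
"dodge": length 5 — does not pass, so Negative. "fox": length 3 — does not pass, so Negative. "cliff": length 5 — does not pass, so Negative. "quiver": length 6 — has this property, so Positive.

Negative, Negative, Negative, Positive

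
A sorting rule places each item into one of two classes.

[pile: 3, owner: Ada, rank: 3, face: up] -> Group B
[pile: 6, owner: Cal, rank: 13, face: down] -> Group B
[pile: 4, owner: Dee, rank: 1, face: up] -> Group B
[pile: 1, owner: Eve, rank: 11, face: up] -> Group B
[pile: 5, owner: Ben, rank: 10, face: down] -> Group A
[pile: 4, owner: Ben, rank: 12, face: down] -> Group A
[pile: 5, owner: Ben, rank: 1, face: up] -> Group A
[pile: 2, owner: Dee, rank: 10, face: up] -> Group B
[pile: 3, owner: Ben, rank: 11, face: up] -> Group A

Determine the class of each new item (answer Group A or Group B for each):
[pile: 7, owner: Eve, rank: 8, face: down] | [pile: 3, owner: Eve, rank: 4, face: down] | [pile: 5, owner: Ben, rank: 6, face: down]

The common property of the 'Group A' items is: owner is Ben. No 'Group B' item has it.
Group B: [pile: 7, owner: Eve, rank: 8, face: down], since owner is Eve.
Group B: [pile: 3, owner: Eve, rank: 4, face: down], since owner is Eve.
Group A: [pile: 5, owner: Ben, rank: 6, face: down], since owner is Ben.

Group B, Group B, Group A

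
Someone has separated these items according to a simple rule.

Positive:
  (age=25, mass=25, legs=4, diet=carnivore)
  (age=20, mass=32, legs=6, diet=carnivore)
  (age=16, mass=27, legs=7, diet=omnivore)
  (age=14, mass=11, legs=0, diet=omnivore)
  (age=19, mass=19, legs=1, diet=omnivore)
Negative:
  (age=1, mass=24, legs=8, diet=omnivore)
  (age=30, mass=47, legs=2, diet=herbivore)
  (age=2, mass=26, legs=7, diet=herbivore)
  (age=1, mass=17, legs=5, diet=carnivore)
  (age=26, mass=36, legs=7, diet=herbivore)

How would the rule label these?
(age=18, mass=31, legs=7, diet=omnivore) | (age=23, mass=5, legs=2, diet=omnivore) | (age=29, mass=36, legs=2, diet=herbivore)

The pattern is that an item is 'Positive' exactly when: age ≥ 14 AND age ≤ 25.
(age=18, mass=31, legs=7, diet=omnivore) — age = 18, hence Positive. (age=23, mass=5, legs=2, diet=omnivore) — age = 23, hence Positive. (age=29, mass=36, legs=2, diet=herbivore) — age = 29, hence Negative.

Positive, Positive, Negative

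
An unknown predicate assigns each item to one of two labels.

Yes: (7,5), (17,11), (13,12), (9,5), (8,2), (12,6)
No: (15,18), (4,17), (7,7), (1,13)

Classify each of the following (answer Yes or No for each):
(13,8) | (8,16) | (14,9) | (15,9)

The rule appears to be: first > second.
(13,8): 13 > 8, satisfies this → Yes. (8,16): 8 < 16, does not satisfy this → No. (14,9): 14 > 9, satisfies this → Yes. (15,9): 15 > 9, satisfies this → Yes.

Yes, No, Yes, Yes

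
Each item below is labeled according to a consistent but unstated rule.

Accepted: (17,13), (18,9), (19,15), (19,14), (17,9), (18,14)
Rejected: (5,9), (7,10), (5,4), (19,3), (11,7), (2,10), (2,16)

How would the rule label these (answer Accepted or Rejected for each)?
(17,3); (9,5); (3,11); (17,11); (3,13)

Rejected, Rejected, Rejected, Accepted, Rejected

'Accepted' ⟺ sum ≥ 26.
(17,3): 17+3 = 20, does not satisfy this → Rejected.
(9,5): 9+5 = 14, does not satisfy this → Rejected.
(3,11): 3+11 = 14, does not satisfy this → Rejected.
(17,11): 17+11 = 28, has this property → Accepted.
(3,13): 3+13 = 16, does not satisfy this → Rejected.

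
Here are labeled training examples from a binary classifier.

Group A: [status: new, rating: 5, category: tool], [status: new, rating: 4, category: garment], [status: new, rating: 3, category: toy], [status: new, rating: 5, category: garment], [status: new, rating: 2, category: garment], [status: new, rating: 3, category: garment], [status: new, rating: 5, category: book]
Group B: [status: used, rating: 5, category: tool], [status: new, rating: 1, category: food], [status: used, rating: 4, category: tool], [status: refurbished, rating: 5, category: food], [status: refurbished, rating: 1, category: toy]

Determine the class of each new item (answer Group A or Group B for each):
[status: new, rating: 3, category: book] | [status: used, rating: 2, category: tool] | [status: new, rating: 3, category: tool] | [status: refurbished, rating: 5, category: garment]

A rule that fits every label: status is new AND rating ≥ 2 — true of each 'Group A' example, false of each 'Group B' one.
Group A: [status: new, rating: 3, category: book], since status is new, rating = 3. Group B: [status: used, rating: 2, category: tool], since status is used, rating = 2. Group A: [status: new, rating: 3, category: tool], since status is new, rating = 3. Group B: [status: refurbished, rating: 5, category: garment], since status is refurbished, rating = 5.

Group A, Group B, Group A, Group B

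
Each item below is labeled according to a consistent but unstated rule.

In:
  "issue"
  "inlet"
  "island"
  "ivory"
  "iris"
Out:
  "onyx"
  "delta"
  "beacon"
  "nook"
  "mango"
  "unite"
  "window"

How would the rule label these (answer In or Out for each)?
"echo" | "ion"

Out, In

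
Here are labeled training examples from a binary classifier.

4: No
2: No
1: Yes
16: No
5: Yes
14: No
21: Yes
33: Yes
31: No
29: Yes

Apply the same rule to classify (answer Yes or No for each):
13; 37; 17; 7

Yes, Yes, Yes, No

One predicate separates the groups cleanly: ≡ 1 (mod 4).
13: 13 mod 4 = 1 — meets the rule, so Yes. 37: 37 mod 4 = 1 — meets the rule, so Yes. 17: 17 mod 4 = 1 — meets the rule, so Yes. 7: 7 mod 4 = 3 — doesn't match, so No.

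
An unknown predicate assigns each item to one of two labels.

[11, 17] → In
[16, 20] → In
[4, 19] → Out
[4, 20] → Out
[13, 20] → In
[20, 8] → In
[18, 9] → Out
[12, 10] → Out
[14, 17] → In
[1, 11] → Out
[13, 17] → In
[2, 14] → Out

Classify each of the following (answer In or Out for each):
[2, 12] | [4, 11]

Out, Out

The classifier is using: sum ≥ 28.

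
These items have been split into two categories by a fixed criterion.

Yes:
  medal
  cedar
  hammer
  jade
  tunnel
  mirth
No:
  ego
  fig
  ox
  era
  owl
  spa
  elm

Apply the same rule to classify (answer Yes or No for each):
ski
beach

The pattern is that an item is 'Yes' exactly when: length ≥ 4.
No: ski, since length 3. Yes: beach, since length 5.

No, Yes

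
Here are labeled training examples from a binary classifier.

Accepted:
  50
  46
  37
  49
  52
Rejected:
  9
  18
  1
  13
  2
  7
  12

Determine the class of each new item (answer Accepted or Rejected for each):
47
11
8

The distinguishing property — at least 37 — holds for all the 'Accepted' cases and none of the 'Rejected' cases.

Accepted, Rejected, Rejected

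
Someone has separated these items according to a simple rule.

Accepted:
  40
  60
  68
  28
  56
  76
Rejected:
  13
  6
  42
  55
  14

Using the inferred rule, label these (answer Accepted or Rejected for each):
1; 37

The pattern is that an item is 'Accepted' exactly when: multiple of 4.
1: 1 = 4·0 + 1 — doesn't match, so Rejected.
37: 37 = 4·9 + 1 — doesn't match, so Rejected.

Rejected, Rejected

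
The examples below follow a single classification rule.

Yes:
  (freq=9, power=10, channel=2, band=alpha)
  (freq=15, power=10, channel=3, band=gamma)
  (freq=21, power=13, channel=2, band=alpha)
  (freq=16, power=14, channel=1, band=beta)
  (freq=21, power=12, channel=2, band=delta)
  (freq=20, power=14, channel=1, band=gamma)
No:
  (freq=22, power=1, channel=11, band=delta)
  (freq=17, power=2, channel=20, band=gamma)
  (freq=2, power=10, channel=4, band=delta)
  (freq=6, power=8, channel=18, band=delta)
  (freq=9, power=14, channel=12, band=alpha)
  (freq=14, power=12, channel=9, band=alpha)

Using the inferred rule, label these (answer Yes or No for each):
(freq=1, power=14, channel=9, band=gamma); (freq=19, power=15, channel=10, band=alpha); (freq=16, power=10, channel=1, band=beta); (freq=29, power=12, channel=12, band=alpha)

No, No, Yes, No

The distinguishing property — channel ≤ 3 — holds for all the 'Yes' cases and none of the 'No' cases.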